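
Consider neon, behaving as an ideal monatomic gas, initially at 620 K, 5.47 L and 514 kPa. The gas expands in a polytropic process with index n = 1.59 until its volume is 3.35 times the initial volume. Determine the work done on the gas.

n = P₁V₁/(RT₁) = 514×5.47/(8.314×620) = 0.545 mol.
Polytropic n=1.59: T₂ = T₁(V₁/V₂)^(n−1) = 620×(0.299)^0.59 = 304 K; P₂ = P₁(V₁/V₂)^n = 75.2 kPa.
W = (P₁V₁−P₂V₂)/(n−1) = (514×5.47−75.2×18.3)/0.59 = 2430 J.
Work done on the gas = −W_by = -2430 J.

-2430 J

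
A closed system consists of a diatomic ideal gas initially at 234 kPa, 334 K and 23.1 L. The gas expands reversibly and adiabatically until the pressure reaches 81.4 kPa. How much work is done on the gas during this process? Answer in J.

n = P₁V₁/(RT₁) = 234×23.1/(8.314×334) = 1.95 mol.
Adiabatic: T₂/T₁ = (P₂/P₁)^((γ−1)/γ) ⇒ T₂ = 334×(0.348)^0.286 = 247 K; V₂ = 49.1 L.
ΔU = nCvΔT = 1.95×20.8×(247−334) = -3520 J.
Q = 0 for an adiabatic process, so W = −ΔU = 3520 J.
Work done on the gas = −W_by = -3520 J.

-3520 J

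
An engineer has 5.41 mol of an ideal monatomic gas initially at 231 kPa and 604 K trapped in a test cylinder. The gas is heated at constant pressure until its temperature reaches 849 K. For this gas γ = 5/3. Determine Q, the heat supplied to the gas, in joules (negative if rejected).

V₁ = nRT₁/P₁ = 5.41×8.314×604/231 = 118 L.
Isobaric: P stays 231 kPa; V/T = const ⇒ T₂ = 849 K, V₂ = 165 L.
W = PΔV = 231×(165−118) kPa·L = 11000 J.
ΔU = nCvΔT = 5.41×12.5×(849−604) = 16500 J.
Q = ΔU + W = nCpΔT = 27500 J.

27500 J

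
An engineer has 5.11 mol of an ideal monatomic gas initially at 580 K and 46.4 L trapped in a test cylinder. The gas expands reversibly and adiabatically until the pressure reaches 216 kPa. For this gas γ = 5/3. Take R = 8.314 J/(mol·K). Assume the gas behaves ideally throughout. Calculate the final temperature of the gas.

405 K

P₁ = nRT₁/V₁ = 5.11×8.314×580/46.4 = 531 kPa.
Adiabatic: T₂/T₁ = (P₂/P₁)^((γ−1)/γ) ⇒ T₂ = 580×(0.407)^0.400 = 405 K; V₂ = 79.6 L.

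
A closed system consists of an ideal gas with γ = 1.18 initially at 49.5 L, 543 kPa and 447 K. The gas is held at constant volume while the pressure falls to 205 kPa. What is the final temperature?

Isochoric: V stays 49.5 L; P/T = const ⇒ T₂ = 169 K, P₂ = 205 kPa.

169 K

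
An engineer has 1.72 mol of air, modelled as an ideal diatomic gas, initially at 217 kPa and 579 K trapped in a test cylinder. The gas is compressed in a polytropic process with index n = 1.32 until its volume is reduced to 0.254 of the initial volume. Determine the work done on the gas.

14200 J

V₁ = nRT₁/P₁ = 1.72×8.314×579/217 = 38.2 L.
Polytropic n=1.32: T₂ = T₁(V₁/V₂)^(n−1) = 579×(3.94)^0.32 = 898 K; P₂ = P₁(V₁/V₂)^n = 1320 kPa.
W = (P₁V₁−P₂V₂)/(n−1) = (217×38.2−1320×9.69)/0.32 = -14200 J.
Work done on the gas = −W_by = 14200 J.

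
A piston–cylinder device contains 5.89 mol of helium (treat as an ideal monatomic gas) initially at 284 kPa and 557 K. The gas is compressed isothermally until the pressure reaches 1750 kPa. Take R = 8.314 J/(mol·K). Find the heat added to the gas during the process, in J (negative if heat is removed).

V₁ = nRT₁/P₁ = 5.89×8.314×557/284 = 96.0 L.
Isothermal: T stays 557 K; PV = const ⇒ V₂ = 15.6 L, P₂ = 1750 kPa.
ΔU = 0 (ideal gas, T constant).
W = nRT ln(V₂/V₁) = 5.89×8.314×557×ln(0.162) = -49600 J.
Q = ΔU + W = -49600 J.

-49600 J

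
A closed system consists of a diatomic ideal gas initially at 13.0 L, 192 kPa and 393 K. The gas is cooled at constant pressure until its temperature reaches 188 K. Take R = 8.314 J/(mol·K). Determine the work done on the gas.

n = P₁V₁/(RT₁) = 192×13.0/(8.314×393) = 0.764 mol.
Isobaric: P stays 192 kPa; V/T = const ⇒ T₂ = 188 K, V₂ = 6.22 L.
W = PΔV = 192×(6.22−13.0) kPa·L = -1300 J.
Work done on the gas = −W_by = 1300 J.

1300 J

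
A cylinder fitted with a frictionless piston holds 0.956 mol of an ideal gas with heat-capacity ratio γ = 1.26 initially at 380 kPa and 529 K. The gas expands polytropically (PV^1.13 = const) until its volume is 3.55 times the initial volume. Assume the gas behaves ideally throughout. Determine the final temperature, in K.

V₁ = nRT₁/P₁ = 0.956×8.314×529/380 = 11.1 L.
Polytropic n=1.13: T₂ = T₁(V₁/V₂)^(n−1) = 529×(0.282)^0.13 = 449 K; P₂ = P₁(V₁/V₂)^n = 90.8 kPa.

449 K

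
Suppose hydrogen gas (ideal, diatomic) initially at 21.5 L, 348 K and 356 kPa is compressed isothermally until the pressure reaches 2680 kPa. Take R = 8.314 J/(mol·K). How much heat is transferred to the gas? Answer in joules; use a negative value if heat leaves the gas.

n = P₁V₁/(RT₁) = 356×21.5/(8.314×348) = 2.65 mol.
Isothermal: T stays 348 K; PV = const ⇒ V₂ = 2.86 L, P₂ = 2680 kPa.
ΔU = 0 (ideal gas, T constant).
W = nRT ln(V₂/V₁) = 2.65×8.314×348×ln(0.133) = -15500 J.
Q = ΔU + W = -15500 J.

-15500 J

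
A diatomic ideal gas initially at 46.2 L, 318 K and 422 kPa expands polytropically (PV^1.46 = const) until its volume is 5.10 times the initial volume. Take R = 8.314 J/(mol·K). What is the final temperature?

150 K

Polytropic n=1.46: T₂ = T₁(V₁/V₂)^(n−1) = 318×(0.196)^0.46 = 150 K; P₂ = P₁(V₁/V₂)^n = 39.1 kPa.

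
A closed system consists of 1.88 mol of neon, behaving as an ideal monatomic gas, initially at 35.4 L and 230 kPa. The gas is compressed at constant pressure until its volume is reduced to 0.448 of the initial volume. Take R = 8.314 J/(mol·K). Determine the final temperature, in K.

T₁ = P₁V₁/(nR) = 230×35.4/(1.88×8.314) = 521 K.
Isobaric: P stays 230 kPa; V/T = const ⇒ T₂ = 233 K, V₂ = 15.9 L.

233 K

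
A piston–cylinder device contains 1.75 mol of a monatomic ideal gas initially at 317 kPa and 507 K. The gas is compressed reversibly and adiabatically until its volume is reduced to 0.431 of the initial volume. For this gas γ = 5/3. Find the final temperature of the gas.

889 K

V₁ = nRT₁/P₁ = 1.75×8.314×507/317 = 23.3 L.
Adiabatic: TV^(γ−1) = const ⇒ T₂ = 507×(2.32)^0.667 = 889 K; PV^γ = const ⇒ P₂ = 1290 kPa.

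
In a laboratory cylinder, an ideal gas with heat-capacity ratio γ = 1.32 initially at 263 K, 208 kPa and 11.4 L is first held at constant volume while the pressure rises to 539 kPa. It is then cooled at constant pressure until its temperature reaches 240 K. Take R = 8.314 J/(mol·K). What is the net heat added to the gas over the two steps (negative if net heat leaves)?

-4630 J

n = P₁V₁/(RT₁) = 208×11.4/(8.314×263) = 1.08 mol.
Step 1 — Isochoric: V stays 11.4 L; P/T = const ⇒ T₂ = 682 K, P₂ = 539 kPa.
W = 0 (no volume change).
ΔU = nCvΔT = 1.08×26.0×(682−263) = 11800 J.
Q = ΔU = 11800 J.
State after step 1: P = 539 kPa, V = 11.4 L, T = 682 K.
Step 2 — Isobaric: P stays 539 kPa; V/T = const ⇒ T₂ = 240 K, V₂ = 4.01 L.
W = PΔV = 539×(4.01−11.4) kPa·L = -3980 J.
ΔU = nCvΔT = 1.08×26.0×(240−682) = -12400 J.
Q = ΔU + W = nCpΔT = -16400 J.
Net over both steps: W = -3980 J, Q = -4630 J, ΔU = -648 J.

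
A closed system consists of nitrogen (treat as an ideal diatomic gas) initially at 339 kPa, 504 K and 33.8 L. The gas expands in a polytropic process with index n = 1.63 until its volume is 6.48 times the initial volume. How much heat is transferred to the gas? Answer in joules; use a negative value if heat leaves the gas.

-7240 J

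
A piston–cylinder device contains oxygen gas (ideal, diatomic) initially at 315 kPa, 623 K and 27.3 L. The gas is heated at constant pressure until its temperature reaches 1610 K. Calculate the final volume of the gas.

70.6 L

Isobaric: P stays 315 kPa; V/T = const ⇒ T₂ = 1610 K, V₂ = 70.6 L.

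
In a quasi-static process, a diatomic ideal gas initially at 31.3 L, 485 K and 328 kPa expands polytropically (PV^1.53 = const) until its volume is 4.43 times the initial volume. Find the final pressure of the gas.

Polytropic n=1.53: T₂ = T₁(V₁/V₂)^(n−1) = 485×(0.226)^0.53 = 220 K; P₂ = P₁(V₁/V₂)^n = 33.6 kPa.

33.6 kPa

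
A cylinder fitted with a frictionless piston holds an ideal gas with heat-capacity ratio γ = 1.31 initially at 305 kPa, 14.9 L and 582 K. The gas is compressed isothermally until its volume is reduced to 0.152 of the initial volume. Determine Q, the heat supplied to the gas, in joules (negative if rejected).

n = P₁V₁/(RT₁) = 305×14.9/(8.314×582) = 0.939 mol.
Isothermal: T stays 582 K; PV = const ⇒ V₂ = 2.26 L, P₂ = 2010 kPa.
ΔU = 0 (ideal gas, T constant).
W = nRT ln(V₂/V₁) = 0.939×8.314×582×ln(0.152) = -8560 J.
Q = ΔU + W = -8560 J.

-8560 J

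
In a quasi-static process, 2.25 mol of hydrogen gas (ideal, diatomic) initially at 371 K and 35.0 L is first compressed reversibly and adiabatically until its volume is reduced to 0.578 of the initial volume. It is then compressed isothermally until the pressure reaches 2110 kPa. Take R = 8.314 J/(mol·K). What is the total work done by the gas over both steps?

-18100 J

P₁ = nRT₁/V₁ = 2.25×8.314×371/35.0 = 198 kPa.
Step 1 — Adiabatic: TV^(γ−1) = const ⇒ T₂ = 371×(1.73)^0.400 = 462 K; PV^γ = const ⇒ P₂ = 427 kPa.
ΔU = nCvΔT = 2.25×20.8×(462−371) = 4250 J.
Q = 0 for an adiabatic process, so W = −ΔU = -4250 J.
State after step 1: P = 427 kPa, V = 20.2 L, T = 462 K.
Step 2 — Isothermal: T stays 462 K; PV = const ⇒ V₂ = 4.10 L, P₂ = 2110 kPa.
ΔU = 0 (ideal gas, T constant).
W = nRT ln(V₂/V₁) = 2.25×8.314×462×ln(0.202) = -13800 J.
Q = ΔU + W = -13800 J.
Net over both steps: W = -18100 J, Q = -13800 J, ΔU = 4250 J.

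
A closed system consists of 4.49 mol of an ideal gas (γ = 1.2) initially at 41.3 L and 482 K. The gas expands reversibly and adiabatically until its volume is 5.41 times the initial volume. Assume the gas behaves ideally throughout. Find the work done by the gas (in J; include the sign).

25800 J

P₁ = nRT₁/V₁ = 4.49×8.314×482/41.3 = 436 kPa.
Adiabatic: TV^(γ−1) = const ⇒ T₂ = 482×(0.185)^0.200 = 344 K; PV^γ = const ⇒ P₂ = 57.5 kPa.
ΔU = nCvΔT = 4.49×41.6×(344−482) = -25800 J.
Q = 0 for an adiabatic process, so W = −ΔU = 25800 J.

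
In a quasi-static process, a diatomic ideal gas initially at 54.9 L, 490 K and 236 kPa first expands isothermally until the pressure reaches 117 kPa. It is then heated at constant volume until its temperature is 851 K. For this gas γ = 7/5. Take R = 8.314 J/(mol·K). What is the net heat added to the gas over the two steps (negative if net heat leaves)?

33000 J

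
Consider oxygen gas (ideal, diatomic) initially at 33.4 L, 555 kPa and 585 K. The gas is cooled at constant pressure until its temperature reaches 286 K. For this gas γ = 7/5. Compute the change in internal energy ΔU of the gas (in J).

n = P₁V₁/(RT₁) = 555×33.4/(8.314×585) = 3.81 mol.
Isobaric: P stays 555 kPa; V/T = const ⇒ T₂ = 286 K, V₂ = 16.3 L.
For an ideal gas ΔU = nCvΔT with Cv = (5/2)R = 20.8 J/(mol·K).
ΔU = 3.81×20.8×(286−585) = -23700 J.

-23700 J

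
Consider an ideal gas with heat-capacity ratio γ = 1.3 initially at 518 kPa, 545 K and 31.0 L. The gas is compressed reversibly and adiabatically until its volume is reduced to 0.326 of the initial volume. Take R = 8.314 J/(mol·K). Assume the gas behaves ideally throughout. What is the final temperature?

Adiabatic: TV^(γ−1) = const ⇒ T₂ = 545×(3.07)^0.300 = 763 K; PV^γ = const ⇒ P₂ = 2220 kPa.

763 K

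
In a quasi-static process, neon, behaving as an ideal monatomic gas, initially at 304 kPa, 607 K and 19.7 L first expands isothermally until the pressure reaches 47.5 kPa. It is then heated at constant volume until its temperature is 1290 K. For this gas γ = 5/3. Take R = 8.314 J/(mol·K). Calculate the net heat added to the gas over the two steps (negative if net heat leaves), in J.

n = P₁V₁/(RT₁) = 304×19.7/(8.314×607) = 1.19 mol.
Step 1 — Isothermal: T stays 607 K; PV = const ⇒ V₂ = 126 L, P₂ = 47.5 kPa.
ΔU = 0 (ideal gas, T constant).
W = nRT ln(V₂/V₁) = 1.19×8.314×607×ln(6.40) = 11100 J.
Q = ΔU + W = 11100 J.
State after step 1: P = 47.5 kPa, V = 126 L, T = 607 K.
Step 2 — Isochoric: V stays 126 L; P/T = const ⇒ T₂ = 1290 K, P₂ = 101 kPa.
W = 0 (no volume change).
ΔU = nCvΔT = 1.19×12.5×(1290−607) = 10100 J.
Q = ΔU = 10100 J.
Net over both steps: W = 11100 J, Q = 21200 J, ΔU = 10100 J.

21200 J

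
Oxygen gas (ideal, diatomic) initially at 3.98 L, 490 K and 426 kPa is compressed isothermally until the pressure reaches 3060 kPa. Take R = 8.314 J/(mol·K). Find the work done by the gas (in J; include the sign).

-3340 J

n = P₁V₁/(RT₁) = 426×3.98/(8.314×490) = 0.416 mol.
Isothermal: T stays 490 K; PV = const ⇒ V₂ = 0.554 L, P₂ = 3060 kPa.
W = nRT ln(V₂/V₁) = 0.416×8.314×490×ln(0.139) = -3340 J.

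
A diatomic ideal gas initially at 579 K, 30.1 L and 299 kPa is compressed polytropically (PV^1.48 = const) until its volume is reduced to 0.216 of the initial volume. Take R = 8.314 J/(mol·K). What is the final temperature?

1210 K

Polytropic n=1.48: T₂ = T₁(V₁/V₂)^(n−1) = 579×(4.63)^0.48 = 1210 K; P₂ = P₁(V₁/V₂)^n = 2890 kPa.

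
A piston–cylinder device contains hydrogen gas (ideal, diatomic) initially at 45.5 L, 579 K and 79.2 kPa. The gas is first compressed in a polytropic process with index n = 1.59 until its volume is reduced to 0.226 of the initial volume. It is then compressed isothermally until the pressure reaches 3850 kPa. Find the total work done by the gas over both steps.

-21700 J

n = P₁V₁/(RT₁) = 79.2×45.5/(8.314×579) = 0.749 mol.
Step 1 — Polytropic n=1.59: T₂ = T₁(V₁/V₂)^(n−1) = 579×(4.42)^0.59 = 1390 K; P₂ = P₁(V₁/V₂)^n = 843 kPa.
W = (P₁V₁−P₂V₂)/(n−1) = (79.2×45.5−843×10.3)/0.59 = -8580 J.
ΔU = nCvΔT = 0.749×20.8×(1390−579) = 12700 J.
Q = ΔU + W = 4080 J.
State after step 1: P = 843 kPa, V = 10.3 L, T = 1390 K.
Step 2 — Isothermal: T stays 1390 K; PV = const ⇒ V₂ = 2.25 L, P₂ = 3850 kPa.
ΔU = 0 (ideal gas, T constant).
W = nRT ln(V₂/V₁) = 0.749×8.314×1390×ln(0.219) = -13200 J.
Q = ΔU + W = -13200 J.
Net over both steps: W = -21700 J, Q = -9090 J, ΔU = 12700 J.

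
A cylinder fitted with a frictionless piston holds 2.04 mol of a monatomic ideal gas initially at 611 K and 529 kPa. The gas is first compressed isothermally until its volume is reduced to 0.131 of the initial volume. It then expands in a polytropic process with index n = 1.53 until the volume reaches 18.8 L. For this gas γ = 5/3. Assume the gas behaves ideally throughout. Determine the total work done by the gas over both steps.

V₁ = nRT₁/P₁ = 2.04×8.314×611/529 = 19.6 L.
Step 1 — Isothermal: T stays 611 K; PV = const ⇒ V₂ = 2.57 L, P₂ = 4040 kPa.
ΔU = 0 (ideal gas, T constant).
W = nRT ln(V₂/V₁) = 2.04×8.314×611×ln(0.131) = -21100 J.
Q = ΔU + W = -21100 J.
State after step 1: P = 4040 kPa, V = 2.57 L, T = 611 K.
Step 2 — Polytropic n=1.53: T₂ = T₁(V₁/V₂)^(n−1) = 611×(0.137)^0.53 = 213 K; P₂ = P₁(V₁/V₂)^n = 192 kPa.
W = (P₁V₁−P₂V₂)/(n−1) = (4040×2.57−192×18.8)/0.53 = 12700 J.
ΔU = nCvΔT = 2.04×12.5×(213−611) = -10100 J.
Q = ΔU + W = 2610 J.
Net over both steps: W = -8320 J, Q = -18400 J, ΔU = -10100 J.

-8320 J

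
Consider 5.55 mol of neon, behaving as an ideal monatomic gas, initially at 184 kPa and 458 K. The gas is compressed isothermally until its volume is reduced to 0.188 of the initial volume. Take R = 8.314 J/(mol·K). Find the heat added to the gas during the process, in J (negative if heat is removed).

-35300 J

V₁ = nRT₁/P₁ = 5.55×8.314×458/184 = 115 L.
Isothermal: T stays 458 K; PV = const ⇒ V₂ = 21.6 L, P₂ = 979 kPa.
ΔU = 0 (ideal gas, T constant).
W = nRT ln(V₂/V₁) = 5.55×8.314×458×ln(0.188) = -35300 J.
Q = ΔU + W = -35300 J.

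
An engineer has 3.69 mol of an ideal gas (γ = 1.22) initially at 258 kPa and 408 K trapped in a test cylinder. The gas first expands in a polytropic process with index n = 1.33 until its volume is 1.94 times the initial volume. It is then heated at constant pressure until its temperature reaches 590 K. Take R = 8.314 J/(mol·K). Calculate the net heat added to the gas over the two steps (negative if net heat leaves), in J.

40900 J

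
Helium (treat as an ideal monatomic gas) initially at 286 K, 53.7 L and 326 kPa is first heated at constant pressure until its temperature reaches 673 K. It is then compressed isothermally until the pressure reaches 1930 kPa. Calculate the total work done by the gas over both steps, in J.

-49600 J

n = P₁V₁/(RT₁) = 326×53.7/(8.314×286) = 7.36 mol.
Step 1 — Isobaric: P stays 326 kPa; V/T = const ⇒ T₂ = 673 K, V₂ = 126 L.
W = PΔV = 326×(126−53.7) kPa·L = 23700 J.
ΔU = nCvΔT = 7.36×12.5×(673−286) = 35500 J.
Q = ΔU + W = nCpΔT = 59200 J.
State after step 1: P = 326 kPa, V = 126 L, T = 673 K.
Step 2 — Isothermal: T stays 673 K; PV = const ⇒ V₂ = 21.3 L, P₂ = 1930 kPa.
ΔU = 0 (ideal gas, T constant).
W = nRT ln(V₂/V₁) = 7.36×8.314×673×ln(0.169) = -73300 J.
Q = ΔU + W = -73300 J.
Net over both steps: W = -49600 J, Q = -14000 J, ΔU = 35500 J.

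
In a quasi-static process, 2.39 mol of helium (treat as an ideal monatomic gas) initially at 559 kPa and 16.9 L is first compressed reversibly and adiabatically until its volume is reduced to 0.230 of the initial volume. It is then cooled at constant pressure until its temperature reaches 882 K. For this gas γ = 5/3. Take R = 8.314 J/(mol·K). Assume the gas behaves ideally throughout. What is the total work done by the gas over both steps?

-31200 J

T₁ = P₁V₁/(nR) = 559×16.9/(2.39×8.314) = 475 K.
Step 1 — Adiabatic: TV^(γ−1) = const ⇒ T₂ = 475×(4.35)^0.667 = 1270 K; PV^γ = const ⇒ P₂ = 6470 kPa.
ΔU = nCvΔT = 2.39×12.5×(1270−475) = 23600 J.
Q = 0 for an adiabatic process, so W = −ΔU = -23600 J.
State after step 1: P = 6470 kPa, V = 3.89 L, T = 1270 K.
Step 2 — Isobaric: P stays 6470 kPa; V/T = const ⇒ T₂ = 882 K, V₂ = 2.71 L.
W = PΔV = 6470×(2.71−3.89) kPa·L = -7640 J.
ΔU = nCvΔT = 2.39×12.5×(882−1270) = -11500 J.
Q = ΔU + W = nCpΔT = -19100 J.
Net over both steps: W = -31200 J, Q = -19100 J, ΔU = 12100 J.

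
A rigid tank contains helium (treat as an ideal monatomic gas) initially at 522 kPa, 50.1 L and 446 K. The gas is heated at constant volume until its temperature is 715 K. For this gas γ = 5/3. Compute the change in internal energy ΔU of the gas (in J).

n = P₁V₁/(RT₁) = 522×50.1/(8.314×446) = 7.05 mol.
Isochoric: V stays 50.1 L; P/T = const ⇒ T₂ = 715 K, P₂ = 837 kPa.
For an ideal gas ΔU = nCvΔT with Cv = (3/2)R = 12.5 J/(mol·K).
ΔU = 7.05×12.5×(715−446) = 23700 J.

23700 J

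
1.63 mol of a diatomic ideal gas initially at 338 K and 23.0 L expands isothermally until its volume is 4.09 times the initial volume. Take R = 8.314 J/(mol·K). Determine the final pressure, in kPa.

P₁ = nRT₁/V₁ = 1.63×8.314×338/23.0 = 199 kPa.
Isothermal: T stays 338 K; PV = const ⇒ V₂ = 94.1 L, P₂ = 48.7 kPa.

48.7 kPa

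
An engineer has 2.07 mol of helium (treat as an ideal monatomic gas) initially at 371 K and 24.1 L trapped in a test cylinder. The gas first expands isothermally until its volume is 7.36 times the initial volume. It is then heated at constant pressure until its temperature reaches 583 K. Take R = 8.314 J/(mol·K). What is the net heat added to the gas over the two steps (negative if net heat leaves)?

21900 J

P₁ = nRT₁/V₁ = 2.07×8.314×371/24.1 = 265 kPa.
Step 1 — Isothermal: T stays 371 K; PV = const ⇒ V₂ = 177 L, P₂ = 36.0 kPa.
ΔU = 0 (ideal gas, T constant).
W = nRT ln(V₂/V₁) = 2.07×8.314×371×ln(7.36) = 12700 J.
Q = ΔU + W = 12700 J.
State after step 1: P = 36.0 kPa, V = 177 L, T = 371 K.
Step 2 — Isobaric: P stays 36.0 kPa; V/T = const ⇒ T₂ = 583 K, V₂ = 279 L.
W = PΔV = 36.0×(279−177) kPa·L = 3650 J.
ΔU = nCvΔT = 2.07×12.5×(583−371) = 5470 J.
Q = ΔU + W = nCpΔT = 9120 J.
Net over both steps: W = 16400 J, Q = 21900 J, ΔU = 5470 J.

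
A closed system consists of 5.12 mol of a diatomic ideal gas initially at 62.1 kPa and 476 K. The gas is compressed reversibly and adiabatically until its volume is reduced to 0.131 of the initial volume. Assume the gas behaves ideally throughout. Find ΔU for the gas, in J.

63600 J

V₁ = nRT₁/P₁ = 5.12×8.314×476/62.1 = 326 L.
Adiabatic: TV^(γ−1) = const ⇒ T₂ = 476×(7.63)^0.400 = 1070 K; PV^γ = const ⇒ P₂ = 1070 kPa.
For an ideal gas ΔU = nCvΔT with Cv = (5/2)R = 20.8 J/(mol·K).
ΔU = 5.12×20.8×(1070−476) = 63600 J.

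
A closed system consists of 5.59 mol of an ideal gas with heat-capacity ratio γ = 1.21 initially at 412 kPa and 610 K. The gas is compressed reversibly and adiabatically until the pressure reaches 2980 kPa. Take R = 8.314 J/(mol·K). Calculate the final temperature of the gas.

860 K

V₁ = nRT₁/P₁ = 5.59×8.314×610/412 = 68.8 L.
Adiabatic: T₂/T₁ = (P₂/P₁)^((γ−1)/γ) ⇒ T₂ = 610×(7.23)^0.174 = 860 K; V₂ = 13.4 L.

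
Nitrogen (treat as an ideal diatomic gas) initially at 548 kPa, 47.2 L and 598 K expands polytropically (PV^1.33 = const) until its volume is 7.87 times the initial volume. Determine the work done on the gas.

-38700 J

n = P₁V₁/(RT₁) = 548×47.2/(8.314×598) = 5.20 mol.
Polytropic n=1.33: T₂ = T₁(V₁/V₂)^(n−1) = 598×(0.127)^0.33 = 303 K; P₂ = P₁(V₁/V₂)^n = 35.2 kPa.
W = (P₁V₁−P₂V₂)/(n−1) = (548×47.2−35.2×371)/0.33 = 38700 J.
Work done on the gas = −W_by = -38700 J.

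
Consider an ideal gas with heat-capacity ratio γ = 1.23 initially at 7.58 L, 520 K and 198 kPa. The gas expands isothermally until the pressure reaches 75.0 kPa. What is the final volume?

Isothermal: T stays 520 K; PV = const ⇒ V₂ = 20.0 L, P₂ = 75.0 kPa.

20.0 L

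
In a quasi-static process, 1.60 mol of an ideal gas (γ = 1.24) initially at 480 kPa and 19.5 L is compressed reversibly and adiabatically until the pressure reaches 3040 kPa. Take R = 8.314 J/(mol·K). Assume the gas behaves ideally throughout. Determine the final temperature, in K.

T₁ = P₁V₁/(nR) = 480×19.5/(1.60×8.314) = 704 K.
Adiabatic: T₂/T₁ = (P₂/P₁)^((γ−1)/γ) ⇒ T₂ = 704×(6.33)^0.194 = 1010 K; V₂ = 4.40 L.

1010 K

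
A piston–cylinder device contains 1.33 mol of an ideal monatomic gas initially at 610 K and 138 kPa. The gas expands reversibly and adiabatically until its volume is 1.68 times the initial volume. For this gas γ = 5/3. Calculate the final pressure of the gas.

58.1 kPa

V₁ = nRT₁/P₁ = 1.33×8.314×610/138 = 48.9 L.
Adiabatic: TV^(γ−1) = const ⇒ T₂ = 610×(0.595)^0.667 = 432 K; PV^γ = const ⇒ P₂ = 58.1 kPa.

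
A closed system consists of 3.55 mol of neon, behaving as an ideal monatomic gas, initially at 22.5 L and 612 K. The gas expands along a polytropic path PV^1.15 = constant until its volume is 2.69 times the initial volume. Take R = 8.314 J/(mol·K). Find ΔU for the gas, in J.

-3740 J

P₁ = nRT₁/V₁ = 3.55×8.314×612/22.5 = 803 kPa.
Polytropic n=1.15: T₂ = T₁(V₁/V₂)^(n−1) = 612×(0.372)^0.15 = 528 K; P₂ = P₁(V₁/V₂)^n = 257 kPa.
For an ideal gas ΔU = nCvΔT with Cv = (3/2)R = 12.5 J/(mol·K).
ΔU = 3.55×12.5×(528−612) = -3740 J.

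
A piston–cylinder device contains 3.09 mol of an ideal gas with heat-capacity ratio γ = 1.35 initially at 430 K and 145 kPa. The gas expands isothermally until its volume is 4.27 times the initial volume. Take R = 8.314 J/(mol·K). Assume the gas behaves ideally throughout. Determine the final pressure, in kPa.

34.0 kPa

V₁ = nRT₁/P₁ = 3.09×8.314×430/145 = 76.2 L.
Isothermal: T stays 430 K; PV = const ⇒ V₂ = 325 L, P₂ = 34.0 kPa.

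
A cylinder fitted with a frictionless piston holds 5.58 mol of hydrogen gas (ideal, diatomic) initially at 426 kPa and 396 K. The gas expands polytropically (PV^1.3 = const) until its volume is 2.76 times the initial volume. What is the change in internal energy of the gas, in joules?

-12100 J

V₁ = nRT₁/P₁ = 5.58×8.314×396/426 = 43.1 L.
Polytropic n=1.3: T₂ = T₁(V₁/V₂)^(n−1) = 396×(0.362)^0.30 = 292 K; P₂ = P₁(V₁/V₂)^n = 114 kPa.
For an ideal gas ΔU = nCvΔT with Cv = (5/2)R = 20.8 J/(mol·K).
ΔU = 5.58×20.8×(292−396) = -12100 J.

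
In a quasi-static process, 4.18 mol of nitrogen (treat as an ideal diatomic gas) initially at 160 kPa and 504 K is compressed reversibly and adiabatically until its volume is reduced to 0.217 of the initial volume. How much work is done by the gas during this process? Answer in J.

V₁ = nRT₁/P₁ = 4.18×8.314×504/160 = 109 L.
Adiabatic: TV^(γ−1) = const ⇒ T₂ = 504×(4.61)^0.400 = 929 K; PV^γ = const ⇒ P₂ = 1360 kPa.
ΔU = nCvΔT = 4.18×20.8×(929−504) = 36900 J.
Q = 0 for an adiabatic process, so W = −ΔU = -36900 J.

-36900 J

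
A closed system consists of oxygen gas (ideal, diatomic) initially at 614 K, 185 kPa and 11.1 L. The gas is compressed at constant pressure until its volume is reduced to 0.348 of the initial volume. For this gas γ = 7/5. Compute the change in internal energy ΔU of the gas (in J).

n = P₁V₁/(RT₁) = 185×11.1/(8.314×614) = 0.402 mol.
Isobaric: P stays 185 kPa; V/T = const ⇒ T₂ = 214 K, V₂ = 3.86 L.
For an ideal gas ΔU = nCvΔT with Cv = (5/2)R = 20.8 J/(mol·K).
ΔU = 0.402×20.8×(214−614) = -3350 J.

-3350 J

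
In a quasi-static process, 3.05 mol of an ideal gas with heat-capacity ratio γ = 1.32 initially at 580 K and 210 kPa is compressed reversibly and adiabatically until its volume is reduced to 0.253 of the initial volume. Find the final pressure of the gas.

1290 kPa

V₁ = nRT₁/P₁ = 3.05×8.314×580/210 = 70.0 L.
Adiabatic: TV^(γ−1) = const ⇒ T₂ = 580×(3.95)^0.320 = 900 K; PV^γ = const ⇒ P₂ = 1290 kPa.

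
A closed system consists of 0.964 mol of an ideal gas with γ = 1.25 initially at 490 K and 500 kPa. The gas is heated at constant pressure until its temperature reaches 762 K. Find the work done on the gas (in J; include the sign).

-2180 J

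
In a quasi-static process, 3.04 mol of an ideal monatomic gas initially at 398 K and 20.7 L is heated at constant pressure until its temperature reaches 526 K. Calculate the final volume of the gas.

P₁ = nRT₁/V₁ = 3.04×8.314×398/20.7 = 486 kPa.
Isobaric: P stays 486 kPa; V/T = const ⇒ T₂ = 526 K, V₂ = 27.4 L.

27.4 L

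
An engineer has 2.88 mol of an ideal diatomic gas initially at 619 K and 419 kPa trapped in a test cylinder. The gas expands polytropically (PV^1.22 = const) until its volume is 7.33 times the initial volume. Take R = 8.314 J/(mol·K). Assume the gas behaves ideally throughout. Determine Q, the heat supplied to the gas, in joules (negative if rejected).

10800 J

V₁ = nRT₁/P₁ = 2.88×8.314×619/419 = 35.4 L.
Polytropic n=1.22: T₂ = T₁(V₁/V₂)^(n−1) = 619×(0.136)^0.22 = 399 K; P₂ = P₁(V₁/V₂)^n = 36.9 kPa.
W = (P₁V₁−P₂V₂)/(n−1) = (419×35.4−36.9×259)/0.22 = 23900 J.
ΔU = nCvΔT = 2.88×20.8×(399−619) = -13100 J.
Q = ΔU + W = 10800 J.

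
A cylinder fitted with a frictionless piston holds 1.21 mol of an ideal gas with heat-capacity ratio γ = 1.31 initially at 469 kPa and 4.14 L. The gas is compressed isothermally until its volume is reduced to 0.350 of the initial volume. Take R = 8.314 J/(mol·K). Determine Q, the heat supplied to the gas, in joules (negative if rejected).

T₁ = P₁V₁/(nR) = 469×4.14/(1.21×8.314) = 193 K.
Isothermal: T stays 193 K; PV = const ⇒ V₂ = 1.45 L, P₂ = 1340 kPa.
ΔU = 0 (ideal gas, T constant).
W = nRT ln(V₂/V₁) = 1.21×8.314×193×ln(0.350) = -2040 J.
Q = ΔU + W = -2040 J.

-2040 J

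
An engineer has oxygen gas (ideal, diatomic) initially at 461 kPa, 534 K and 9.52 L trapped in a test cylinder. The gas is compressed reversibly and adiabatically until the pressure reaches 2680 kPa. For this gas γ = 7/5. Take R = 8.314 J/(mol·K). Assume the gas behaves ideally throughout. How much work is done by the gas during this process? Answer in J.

n = P₁V₁/(RT₁) = 461×9.52/(8.314×534) = 0.989 mol.
Adiabatic: T₂/T₁ = (P₂/P₁)^((γ−1)/γ) ⇒ T₂ = 534×(5.81)^0.286 = 883 K; V₂ = 2.71 L.
ΔU = nCvΔT = 0.989×20.8×(883−534) = 7170 J.
Q = 0 for an adiabatic process, so W = −ΔU = -7170 J.

-7170 J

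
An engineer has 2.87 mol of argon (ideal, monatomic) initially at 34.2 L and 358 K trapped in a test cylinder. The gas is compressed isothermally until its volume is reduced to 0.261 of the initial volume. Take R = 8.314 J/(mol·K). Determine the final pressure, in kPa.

957 kPa

P₁ = nRT₁/V₁ = 2.87×8.314×358/34.2 = 250 kPa.
Isothermal: T stays 358 K; PV = const ⇒ V₂ = 8.93 L, P₂ = 957 kPa.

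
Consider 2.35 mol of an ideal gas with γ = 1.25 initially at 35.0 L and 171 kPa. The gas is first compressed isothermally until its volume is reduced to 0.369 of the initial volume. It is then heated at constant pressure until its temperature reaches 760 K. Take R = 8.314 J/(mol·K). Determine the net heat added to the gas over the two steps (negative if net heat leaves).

T₁ = P₁V₁/(nR) = 171×35.0/(2.35×8.314) = 306 K.
Step 1 — Isothermal: T stays 306 K; PV = const ⇒ V₂ = 12.9 L, P₂ = 463 kPa.
ΔU = 0 (ideal gas, T constant).
W = nRT ln(V₂/V₁) = 2.35×8.314×306×ln(0.369) = -5970 J.
Q = ΔU + W = -5970 J.
State after step 1: P = 463 kPa, V = 12.9 L, T = 306 K.
Step 2 — Isobaric: P stays 463 kPa; V/T = const ⇒ T₂ = 760 K, V₂ = 32.0 L.
W = PΔV = 463×(32.0−12.9) kPa·L = 8860 J.
ΔU = nCvΔT = 2.35×33.3×(760−306) = 35500 J.
Q = ΔU + W = nCpΔT = 44300 J.
Net over both steps: W = 2900 J, Q = 38400 J, ΔU = 35500 J.

38400 J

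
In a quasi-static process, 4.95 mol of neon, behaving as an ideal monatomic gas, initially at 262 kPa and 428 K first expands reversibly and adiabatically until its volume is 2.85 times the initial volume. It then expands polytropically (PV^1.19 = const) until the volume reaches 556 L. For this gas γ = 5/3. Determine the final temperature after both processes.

V₁ = nRT₁/P₁ = 4.95×8.314×428/262 = 67.2 L.
Step 1 — Adiabatic: TV^(γ−1) = const ⇒ T₂ = 428×(0.351)^0.667 = 213 K; PV^γ = const ⇒ P₂ = 45.7 kPa.
ΔU = nCvΔT = 4.95×12.5×(213−428) = -13300 J.
Q = 0 for an adiabatic process, so W = −ΔU = 13300 J.
State after step 1: P = 45.7 kPa, V = 192 L, T = 213 K.
Step 2 — Polytropic n=1.19: T₂ = T₁(V₁/V₂)^(n−1) = 213×(0.345)^0.19 = 174 K; P₂ = P₁(V₁/V₂)^n = 12.9 kPa.
W = (P₁V₁−P₂V₂)/(n−1) = (45.7×192−12.9×556)/0.19 = 8450 J.
ΔU = nCvΔT = 4.95×12.5×(174−213) = -2410 J.
Q = ΔU + W = 6040 J.
Net over both steps: W = 21700 J, Q = 6040 J, ΔU = -15700 J.

174 K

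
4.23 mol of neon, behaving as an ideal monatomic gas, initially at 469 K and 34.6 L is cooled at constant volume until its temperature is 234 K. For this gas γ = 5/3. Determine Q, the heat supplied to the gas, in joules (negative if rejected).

P₁ = nRT₁/V₁ = 4.23×8.314×469/34.6 = 477 kPa.
Isochoric: V stays 34.6 L; P/T = const ⇒ T₂ = 234 K, P₂ = 238 kPa.
W = 0 (no volume change).
ΔU = nCvΔT = 4.23×12.5×(234−469) = -12400 J.
Q = ΔU = -12400 J.

-12400 J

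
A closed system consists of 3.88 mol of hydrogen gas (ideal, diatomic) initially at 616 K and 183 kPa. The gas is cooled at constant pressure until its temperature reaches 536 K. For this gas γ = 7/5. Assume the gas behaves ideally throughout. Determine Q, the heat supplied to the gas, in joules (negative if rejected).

-9030 J

V₁ = nRT₁/P₁ = 3.88×8.314×616/183 = 109 L.
Isobaric: P stays 183 kPa; V/T = const ⇒ T₂ = 536 K, V₂ = 94.5 L.
W = PΔV = 183×(94.5−109) kPa·L = -2580 J.
ΔU = nCvΔT = 3.88×20.8×(536−616) = -6450 J.
Q = ΔU + W = nCpΔT = -9030 J.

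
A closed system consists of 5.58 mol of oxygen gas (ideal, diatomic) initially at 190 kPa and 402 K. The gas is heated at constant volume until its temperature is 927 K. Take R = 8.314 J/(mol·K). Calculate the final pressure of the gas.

V₁ = nRT₁/P₁ = 5.58×8.314×402/190 = 98.2 L.
Isochoric: V stays 98.2 L; P/T = const ⇒ T₂ = 927 K, P₂ = 438 kPa.

438 kPa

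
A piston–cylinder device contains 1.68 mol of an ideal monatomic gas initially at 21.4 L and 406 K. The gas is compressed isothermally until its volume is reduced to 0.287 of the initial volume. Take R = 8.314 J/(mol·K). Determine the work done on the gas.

P₁ = nRT₁/V₁ = 1.68×8.314×406/21.4 = 265 kPa.
Isothermal: T stays 406 K; PV = const ⇒ V₂ = 6.14 L, P₂ = 923 kPa.
W = nRT ln(V₂/V₁) = 1.68×8.314×406×ln(0.287) = -7080 J.
Work done on the gas = −W_by = 7080 J.

7080 J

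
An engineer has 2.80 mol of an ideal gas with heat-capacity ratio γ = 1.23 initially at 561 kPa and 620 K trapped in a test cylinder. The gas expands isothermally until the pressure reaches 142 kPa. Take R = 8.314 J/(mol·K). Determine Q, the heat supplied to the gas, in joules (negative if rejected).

19800 J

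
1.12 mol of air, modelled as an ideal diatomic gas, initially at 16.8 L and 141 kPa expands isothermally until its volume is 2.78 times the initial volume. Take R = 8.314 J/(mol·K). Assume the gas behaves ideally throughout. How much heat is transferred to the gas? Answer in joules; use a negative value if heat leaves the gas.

2420 J

T₁ = P₁V₁/(nR) = 141×16.8/(1.12×8.314) = 254 K.
Isothermal: T stays 254 K; PV = const ⇒ V₂ = 46.7 L, P₂ = 50.7 kPa.
ΔU = 0 (ideal gas, T constant).
W = nRT ln(V₂/V₁) = 1.12×8.314×254×ln(2.78) = 2420 J.
Q = ΔU + W = 2420 J.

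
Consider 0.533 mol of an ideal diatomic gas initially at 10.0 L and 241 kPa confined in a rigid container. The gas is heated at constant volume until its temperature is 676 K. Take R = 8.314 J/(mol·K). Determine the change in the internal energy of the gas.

T₁ = P₁V₁/(nR) = 241×10.0/(0.533×8.314) = 544 K.
Isochoric: V stays 10.0 L; P/T = const ⇒ T₂ = 676 K, P₂ = 300 kPa.
For an ideal gas ΔU = nCvΔT with Cv = (5/2)R = 20.8 J/(mol·K).
ΔU = 0.533×20.8×(676−544) = 1460 J.

1460 J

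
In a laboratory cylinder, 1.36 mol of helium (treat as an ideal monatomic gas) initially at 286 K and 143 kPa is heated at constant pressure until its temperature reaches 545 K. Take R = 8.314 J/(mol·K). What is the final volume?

V₁ = nRT₁/P₁ = 1.36×8.314×286/143 = 22.6 L.
Isobaric: P stays 143 kPa; V/T = const ⇒ T₂ = 545 K, V₂ = 43.1 L.

43.1 L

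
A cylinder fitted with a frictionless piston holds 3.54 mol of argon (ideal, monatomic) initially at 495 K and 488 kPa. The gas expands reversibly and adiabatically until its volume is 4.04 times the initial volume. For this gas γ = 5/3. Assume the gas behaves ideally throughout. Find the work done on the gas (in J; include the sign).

V₁ = nRT₁/P₁ = 3.54×8.314×495/488 = 29.9 L.
Adiabatic: TV^(γ−1) = const ⇒ T₂ = 495×(0.248)^0.667 = 195 K; PV^γ = const ⇒ P₂ = 47.6 kPa.
ΔU = nCvΔT = 3.54×12.5×(195−495) = -13200 J.
Q = 0 for an adiabatic process, so W = −ΔU = 13200 J.
Work done on the gas = −W_by = -13200 J.

-13200 J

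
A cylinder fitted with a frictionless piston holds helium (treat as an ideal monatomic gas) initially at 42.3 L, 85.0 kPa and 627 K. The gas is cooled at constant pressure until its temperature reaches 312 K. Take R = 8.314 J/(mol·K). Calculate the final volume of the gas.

21.0 L

Isobaric: P stays 85.0 kPa; V/T = const ⇒ T₂ = 312 K, V₂ = 21.0 L.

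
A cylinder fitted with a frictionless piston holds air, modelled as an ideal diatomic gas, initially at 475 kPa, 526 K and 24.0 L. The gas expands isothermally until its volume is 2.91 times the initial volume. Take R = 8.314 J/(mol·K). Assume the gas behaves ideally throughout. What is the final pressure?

163 kPa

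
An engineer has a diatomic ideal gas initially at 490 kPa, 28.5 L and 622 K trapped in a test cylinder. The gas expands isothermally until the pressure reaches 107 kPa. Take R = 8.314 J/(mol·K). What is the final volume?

Isothermal: T stays 622 K; PV = const ⇒ V₂ = 131 L, P₂ = 107 kPa.

131 L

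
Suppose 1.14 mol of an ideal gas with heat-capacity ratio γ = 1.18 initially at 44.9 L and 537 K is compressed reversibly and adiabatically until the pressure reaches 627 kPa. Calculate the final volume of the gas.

P₁ = nRT₁/V₁ = 1.14×8.314×537/44.9 = 113 kPa.
Adiabatic: T₂/T₁ = (P₂/P₁)^((γ−1)/γ) ⇒ T₂ = 537×(5.53)^0.153 = 697 K; V₂ = 10.5 L.

10.5 L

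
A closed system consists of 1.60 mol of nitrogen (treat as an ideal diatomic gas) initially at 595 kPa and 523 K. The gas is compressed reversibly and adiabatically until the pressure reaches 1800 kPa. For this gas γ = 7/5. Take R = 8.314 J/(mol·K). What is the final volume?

5.30 L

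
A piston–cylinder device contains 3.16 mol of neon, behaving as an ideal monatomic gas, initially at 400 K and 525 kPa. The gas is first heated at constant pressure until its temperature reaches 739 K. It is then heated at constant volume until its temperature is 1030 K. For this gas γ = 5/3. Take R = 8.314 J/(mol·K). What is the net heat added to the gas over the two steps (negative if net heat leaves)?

33700 J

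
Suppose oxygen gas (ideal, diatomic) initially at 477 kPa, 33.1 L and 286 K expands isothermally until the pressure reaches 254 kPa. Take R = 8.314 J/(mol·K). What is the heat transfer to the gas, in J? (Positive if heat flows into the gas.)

9950 J

n = P₁V₁/(RT₁) = 477×33.1/(8.314×286) = 6.64 mol.
Isothermal: T stays 286 K; PV = const ⇒ V₂ = 62.2 L, P₂ = 254 kPa.
ΔU = 0 (ideal gas, T constant).
W = nRT ln(V₂/V₁) = 6.64×8.314×286×ln(1.88) = 9950 J.
Q = ΔU + W = 9950 J.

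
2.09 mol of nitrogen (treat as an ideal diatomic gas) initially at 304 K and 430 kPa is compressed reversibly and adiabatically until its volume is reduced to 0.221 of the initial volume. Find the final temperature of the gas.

V₁ = nRT₁/P₁ = 2.09×8.314×304/430 = 12.3 L.
Adiabatic: TV^(γ−1) = const ⇒ T₂ = 304×(4.52)^0.400 = 556 K; PV^γ = const ⇒ P₂ = 3560 kPa.

556 K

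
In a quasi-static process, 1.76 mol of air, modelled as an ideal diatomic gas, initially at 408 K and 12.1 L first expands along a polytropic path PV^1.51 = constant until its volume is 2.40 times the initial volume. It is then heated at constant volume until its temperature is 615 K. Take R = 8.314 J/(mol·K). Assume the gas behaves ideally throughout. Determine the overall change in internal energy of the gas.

7570 J

P₁ = nRT₁/V₁ = 1.76×8.314×408/12.1 = 493 kPa.
Step 1 — Polytropic n=1.51: T₂ = T₁(V₁/V₂)^(n−1) = 408×(0.417)^0.51 = 261 K; P₂ = P₁(V₁/V₂)^n = 132 kPa.
W = (P₁V₁−P₂V₂)/(n−1) = (493×12.1−132×29.0)/0.51 = 4220 J.
ΔU = nCvΔT = 1.76×20.8×(261−408) = -5380 J.
Q = ΔU + W = -1160 J.
State after step 1: P = 132 kPa, V = 29.0 L, T = 261 K.
Step 2 — Isochoric: V stays 29.0 L; P/T = const ⇒ T₂ = 615 K, P₂ = 310 kPa.
W = 0 (no volume change).
ΔU = nCvΔT = 1.76×20.8×(615−261) = 12900 J.
Q = ΔU = 12900 J.
Net over both steps: W = 4220 J, Q = 11800 J, ΔU = 7570 J.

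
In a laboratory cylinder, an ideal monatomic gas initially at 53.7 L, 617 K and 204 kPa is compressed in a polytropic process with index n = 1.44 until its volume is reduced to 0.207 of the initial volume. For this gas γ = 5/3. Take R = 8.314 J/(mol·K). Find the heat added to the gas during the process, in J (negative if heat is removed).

-8460 J

n = P₁V₁/(RT₁) = 204×53.7/(8.314×617) = 2.14 mol.
Polytropic n=1.44: T₂ = T₁(V₁/V₂)^(n−1) = 617×(4.83)^0.44 = 1230 K; P₂ = P₁(V₁/V₂)^n = 1970 kPa.
W = (P₁V₁−P₂V₂)/(n−1) = (204×53.7−1970×11.1)/0.44 = -24900 J.
ΔU = nCvΔT = 2.14×12.5×(1230−617) = 16400 J.
Q = ΔU + W = -8460 J.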